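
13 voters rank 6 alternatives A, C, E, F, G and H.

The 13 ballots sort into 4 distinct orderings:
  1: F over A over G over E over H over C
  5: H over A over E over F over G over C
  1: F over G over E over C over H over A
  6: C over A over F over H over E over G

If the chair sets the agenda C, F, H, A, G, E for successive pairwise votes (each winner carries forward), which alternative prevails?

Round 1: C vs F — 6–7, F advances.
Round 2: F vs H — 8–5, F advances.
Round 3: F vs A — 2–11, A advances.
Round 4: A vs G — 12–1, A advances.
Round 5: A vs E — 12–1, A advances.
A survives the agenda.

A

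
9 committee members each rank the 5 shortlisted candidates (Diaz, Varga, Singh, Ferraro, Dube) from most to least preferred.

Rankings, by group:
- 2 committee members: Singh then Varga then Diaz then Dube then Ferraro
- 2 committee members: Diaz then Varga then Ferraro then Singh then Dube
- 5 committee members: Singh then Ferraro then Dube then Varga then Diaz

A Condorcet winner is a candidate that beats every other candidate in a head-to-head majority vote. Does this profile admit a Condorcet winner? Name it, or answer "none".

Singh

Pairwise majorities:
Diaz vs Varga: 2 to 7, Varga.
Diaz vs Singh: Diaz is ranked higher on 2 ballots, Singh on 7. Singh wins 7–2.
Diaz vs Ferraro: 2+2 = 4 for Diaz, 5 for Ferraro — Ferraro by 5–4.
Diaz vs Dube: Diaz preferred on 2+2 = 4 ballots; Dube wins 5–4.
Varga vs Singh: 2 for Varga, 7 for Singh — Singh by 7–2.
Varga vs Ferraro: Varga is ranked higher on 2+2 = 4 ballots, Ferraro on 5. Ferraro wins 5–4.
Varga vs Dube: 4 to 5, Dube.
Singh vs Ferraro: Singh preferred on 2+5 = 7 ballots; Singh wins 7–2.
Singh vs Dube: Singh preferred on 2+2+5 = 9 ballots; Singh wins 9–0.
Ferraro vs Dube: Ferraro preferred on 2+5 = 7 ballots; Ferraro wins 7–2.
Only Singh has no losses; Singh is the Condorcet winner.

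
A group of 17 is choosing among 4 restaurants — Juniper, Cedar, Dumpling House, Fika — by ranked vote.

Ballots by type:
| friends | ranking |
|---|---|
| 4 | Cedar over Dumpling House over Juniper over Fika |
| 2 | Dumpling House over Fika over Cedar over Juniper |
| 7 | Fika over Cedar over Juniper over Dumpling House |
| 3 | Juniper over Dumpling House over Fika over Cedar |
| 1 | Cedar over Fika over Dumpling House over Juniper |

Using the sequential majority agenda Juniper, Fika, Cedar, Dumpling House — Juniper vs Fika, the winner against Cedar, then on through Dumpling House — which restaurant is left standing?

Round 1: Juniper vs Fika — 7–10, Fika advances.
Round 2: Fika vs Cedar — 12–5, Fika advances.
Round 3: Fika vs Dumpling House — 8–9, Dumpling House advances.
The agenda winner is Dumpling House.

Dumpling House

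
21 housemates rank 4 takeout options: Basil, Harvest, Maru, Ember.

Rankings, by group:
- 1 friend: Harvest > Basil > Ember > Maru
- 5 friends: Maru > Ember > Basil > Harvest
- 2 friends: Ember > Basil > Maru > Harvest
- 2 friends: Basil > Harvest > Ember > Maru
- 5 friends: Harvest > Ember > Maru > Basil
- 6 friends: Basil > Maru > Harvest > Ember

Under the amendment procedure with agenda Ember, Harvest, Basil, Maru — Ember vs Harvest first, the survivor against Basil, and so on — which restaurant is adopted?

Basil

Round 1: Ember vs Harvest — 7–14, Harvest advances.
Round 2: Harvest vs Basil — 6–15, Basil advances.
Round 3: Basil vs Maru — 11–10, Basil advances.
The agenda winner is Basil.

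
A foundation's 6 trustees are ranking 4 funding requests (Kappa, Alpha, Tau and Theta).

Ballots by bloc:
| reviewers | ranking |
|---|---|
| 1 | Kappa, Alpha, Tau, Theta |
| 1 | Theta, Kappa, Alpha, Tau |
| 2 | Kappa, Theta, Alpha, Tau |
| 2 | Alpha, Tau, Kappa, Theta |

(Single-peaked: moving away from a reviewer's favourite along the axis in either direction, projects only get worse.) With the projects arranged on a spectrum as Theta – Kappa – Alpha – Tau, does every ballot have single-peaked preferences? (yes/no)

yes

Axis positions: Theta=1, Kappa=2, Alpha=3, Tau=4.
Bloc 1 (peak Kappa at position 2): ranking walks positions 2-3-4-1, expanding outward from the peak — single-peaked.
Bloc 2 (peak Theta at position 1): ranking walks positions 1-2-3-4, expanding outward from the peak — single-peaked.
Bloc 3 (peak Kappa at position 2): ranking walks positions 2-1-3-4, expanding outward from the peak — single-peaked.
Bloc 4 (peak Alpha at position 3): ranking walks positions 3-4-2-1, expanding outward from the peak — single-peaked.
Every ranking is single-peaked on this axis.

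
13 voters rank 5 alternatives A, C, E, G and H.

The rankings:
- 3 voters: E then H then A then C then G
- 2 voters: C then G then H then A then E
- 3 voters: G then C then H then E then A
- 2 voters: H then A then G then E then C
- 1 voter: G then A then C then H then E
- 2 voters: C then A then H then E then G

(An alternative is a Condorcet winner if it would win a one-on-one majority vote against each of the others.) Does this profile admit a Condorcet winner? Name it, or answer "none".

C

Pairwise majorities:
A–C: C 7–6.
A–E: A 7–6.
A vs G: A wins 7–6.
A vs H: H, 10–3.
C vs E: 2+3+1+2 = 8 for C, 5 for E — C by 8–5.
C vs G: C wins 7–6.
C vs H: 2+3+1+2 = 8 for C, 5 for H — C by 8–5.
E vs G: 3+2 = 5 for E, 8 for G — G by 8–5.
E vs H: E preferred on 3 ballots; H wins 10–3.
G vs H: H wins 7–6.
Only C has no losses; C is the Condorcet winner.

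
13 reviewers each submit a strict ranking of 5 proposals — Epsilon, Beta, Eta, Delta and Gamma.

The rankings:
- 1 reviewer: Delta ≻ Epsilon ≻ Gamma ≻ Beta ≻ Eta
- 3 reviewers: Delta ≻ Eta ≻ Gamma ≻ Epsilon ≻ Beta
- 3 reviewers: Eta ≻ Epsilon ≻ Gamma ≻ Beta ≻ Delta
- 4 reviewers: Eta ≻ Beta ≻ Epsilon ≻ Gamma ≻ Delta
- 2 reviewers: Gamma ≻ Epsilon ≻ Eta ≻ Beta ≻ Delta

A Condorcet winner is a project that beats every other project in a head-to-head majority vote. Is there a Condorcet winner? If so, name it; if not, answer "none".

Check each pair by majority over 13 ballots:
Epsilon vs Beta: Epsilon is ranked higher on 1+3+3+2 = 9 ballots, Beta on 4. Epsilon wins 9–4.
Epsilon vs Eta: Epsilon preferred on 1+2 = 3 ballots; Eta wins 10–3.
Epsilon vs Delta: 9 to 4, Epsilon.
Epsilon vs Gamma: Epsilon is ranked higher on 1+3+4 = 8 ballots, Gamma on 5. Epsilon wins 8–5.
Beta vs Eta: 1 for Beta, 12 for Eta — Eta by 12–1.
Beta vs Delta: 3+4+2 = 9 for Beta, 4 for Delta — Beta by 9–4.
Beta vs Gamma: 4 for Beta, 9 for Gamma — Gamma by 9–4.
Eta vs Delta: 3+4+2 = 9 for Eta, 4 for Delta — Eta by 9–4.
Eta vs Gamma: 10 to 3, Eta.
Delta vs Gamma: 4 to 9, Gamma.
Eta beats each of Epsilon, Beta, Delta, Gamma — Eta is the Condorcet winner.

Eta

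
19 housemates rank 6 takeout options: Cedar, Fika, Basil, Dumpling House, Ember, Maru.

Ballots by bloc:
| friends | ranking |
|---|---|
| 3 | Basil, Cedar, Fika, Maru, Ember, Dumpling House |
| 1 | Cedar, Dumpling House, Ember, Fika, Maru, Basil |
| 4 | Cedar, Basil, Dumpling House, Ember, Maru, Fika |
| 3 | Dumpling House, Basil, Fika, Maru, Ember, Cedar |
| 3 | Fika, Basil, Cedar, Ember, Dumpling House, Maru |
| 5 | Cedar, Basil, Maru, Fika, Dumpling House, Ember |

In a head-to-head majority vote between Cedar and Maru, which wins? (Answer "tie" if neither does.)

Ballots ranking Cedar above Maru: 3 + 1 + 4 + 3 + 5 = 16.
Ballots ranking Maru above Cedar: 19 − 16 = 3.
Cedar wins the head-to-head 16–3.

Cedar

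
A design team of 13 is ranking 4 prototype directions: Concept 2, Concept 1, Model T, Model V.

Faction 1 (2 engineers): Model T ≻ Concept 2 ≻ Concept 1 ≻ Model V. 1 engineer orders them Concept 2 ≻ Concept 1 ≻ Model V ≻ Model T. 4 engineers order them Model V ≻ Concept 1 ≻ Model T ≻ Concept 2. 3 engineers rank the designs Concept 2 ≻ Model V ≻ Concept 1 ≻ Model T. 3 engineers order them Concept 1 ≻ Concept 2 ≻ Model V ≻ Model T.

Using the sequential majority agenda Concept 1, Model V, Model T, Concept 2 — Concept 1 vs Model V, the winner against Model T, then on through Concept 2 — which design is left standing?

Round 1: Concept 1 vs Model V — 6–7, Model V advances.
Round 2: Model V vs Model T — 11–2, Model V advances.
Round 3: Model V vs Concept 2 — 4–9, Concept 2 advances.
Concept 2 survives the agenda.

Concept 2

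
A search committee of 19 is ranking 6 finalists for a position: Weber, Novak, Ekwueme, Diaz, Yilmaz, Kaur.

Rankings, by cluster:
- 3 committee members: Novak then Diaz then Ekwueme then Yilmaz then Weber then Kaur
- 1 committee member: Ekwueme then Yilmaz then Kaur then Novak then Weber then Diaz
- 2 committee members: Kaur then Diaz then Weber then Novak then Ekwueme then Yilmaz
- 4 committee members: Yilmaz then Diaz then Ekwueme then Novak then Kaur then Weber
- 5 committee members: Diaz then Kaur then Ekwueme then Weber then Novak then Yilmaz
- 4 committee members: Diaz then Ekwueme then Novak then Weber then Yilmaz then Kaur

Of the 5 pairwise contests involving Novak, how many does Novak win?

Novak against each rival (19 committee members):
Novak vs Weber: Novak preferred on 3+1+4+4 = 12 ballots; Novak wins 12–7.
Novak vs Ekwueme: Ekwueme, 14–5.
Novak vs Diaz: Diaz wins 15–4.
Novak vs Yilmaz: 14 to 5, Novak.
Novak–Kaur: Novak 11–8.
Novak beats Weber, Yilmaz, Kaur; loses to Ekwueme, Diaz — 3 pairwise wins.

3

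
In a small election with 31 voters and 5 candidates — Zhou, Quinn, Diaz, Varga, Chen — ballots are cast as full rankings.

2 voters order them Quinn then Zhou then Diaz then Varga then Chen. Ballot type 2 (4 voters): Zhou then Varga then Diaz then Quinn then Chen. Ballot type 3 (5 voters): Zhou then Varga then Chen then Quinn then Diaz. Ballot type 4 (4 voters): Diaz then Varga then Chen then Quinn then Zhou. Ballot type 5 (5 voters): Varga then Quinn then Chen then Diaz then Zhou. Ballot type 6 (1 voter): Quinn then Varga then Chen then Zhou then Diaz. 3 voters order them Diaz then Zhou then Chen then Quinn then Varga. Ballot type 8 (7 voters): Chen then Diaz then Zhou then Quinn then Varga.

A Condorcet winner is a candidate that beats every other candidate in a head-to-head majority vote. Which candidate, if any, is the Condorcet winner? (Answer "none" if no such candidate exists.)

none

Head-to-head results (31 voters):
Zhou vs Quinn: Zhou is ranked higher on 4+5+3+7 = 19 ballots, Quinn on 12. Zhou wins 19–12.
Zhou vs Diaz: Zhou is ranked higher on 2+4+5+1 = 12 ballots, Diaz on 19. Diaz wins 19–12.
Zhou vs Varga: 2+4+5+3+7 = 21 for Zhou, 10 for Varga — Zhou by 21–10.
Zhou vs Chen: 14 to 17, Chen.
Quinn vs Diaz: Quinn preferred on 2+5+5+1 = 13 ballots; Diaz wins 18–13.
Quinn vs Varga: 13 to 18, Varga.
Quinn vs Chen: 12 to 19, Chen.
Diaz vs Varga: 2+4+3+7 = 16 for Diaz, 15 for Varga — Diaz by 16–15.
Diaz vs Chen: 2+4+4+3 = 13 for Diaz, 18 for Chen — Chen by 18–13.
Varga vs Chen: Varga is ranked higher on 2+4+5+4+5+1 = 21 ballots, Chen on 10. Varga wins 21–10.
Each candidate drops at least one matchup (Zhou loses to Diaz; Quinn loses to Zhou; Diaz loses to Chen; Varga loses to Zhou; Chen loses to Varga); the cycle Zhou beats Varga beats Chen beats Zhou rules out a Condorcet winner.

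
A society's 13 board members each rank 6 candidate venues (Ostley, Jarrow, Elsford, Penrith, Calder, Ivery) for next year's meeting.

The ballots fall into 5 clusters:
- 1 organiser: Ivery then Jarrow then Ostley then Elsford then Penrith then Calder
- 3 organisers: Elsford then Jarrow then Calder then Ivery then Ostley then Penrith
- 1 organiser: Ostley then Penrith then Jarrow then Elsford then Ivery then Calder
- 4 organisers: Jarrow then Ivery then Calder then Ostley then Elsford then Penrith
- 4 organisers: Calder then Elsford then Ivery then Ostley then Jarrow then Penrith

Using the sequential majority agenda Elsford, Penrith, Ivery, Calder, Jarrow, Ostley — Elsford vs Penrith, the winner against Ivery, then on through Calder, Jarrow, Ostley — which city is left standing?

Jarrow

Round 1: Elsford vs Penrith — 12–1, Elsford advances.
Round 2: Elsford vs Ivery — 8–5, Elsford advances.
Round 3: Elsford vs Calder — 5–8, Calder advances.
Round 4: Calder vs Jarrow — 4–9, Jarrow advances.
Round 5: Jarrow vs Ostley — 8–5, Jarrow advances.
Jarrow survives the agenda.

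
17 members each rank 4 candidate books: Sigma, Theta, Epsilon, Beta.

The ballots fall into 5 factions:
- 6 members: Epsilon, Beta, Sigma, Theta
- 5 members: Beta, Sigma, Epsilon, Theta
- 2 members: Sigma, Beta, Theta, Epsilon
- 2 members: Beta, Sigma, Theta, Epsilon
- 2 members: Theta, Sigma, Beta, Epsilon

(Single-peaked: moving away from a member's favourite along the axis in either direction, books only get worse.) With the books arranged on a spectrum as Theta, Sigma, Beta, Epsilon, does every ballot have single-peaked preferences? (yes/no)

Axis positions: Theta=1, Sigma=2, Beta=3, Epsilon=4.
Faction 1 (peak Epsilon at position 4): ranking walks positions 4-3-2-1, expanding outward from the peak — single-peaked.
Faction 2 (peak Beta at position 3): ranking walks positions 3-2-4-1, expanding outward from the peak — single-peaked.
Faction 3 (peak Sigma at position 2): ranking walks positions 2-3-1-4, expanding outward from the peak — single-peaked.
Faction 4 (peak Beta at position 3): ranking walks positions 3-2-1-4, expanding outward from the peak — single-peaked.
Faction 5 (peak Theta at position 1): ranking walks positions 1-2-3-4, expanding outward from the peak — single-peaked.
Every ranking is single-peaked on this axis.

yes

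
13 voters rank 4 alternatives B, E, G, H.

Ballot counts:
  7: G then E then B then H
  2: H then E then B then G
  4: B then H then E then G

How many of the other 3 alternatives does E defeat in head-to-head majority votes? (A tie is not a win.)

E against each rival (13 voters):
E–B: E 9–4.
E vs G: G wins 7–6.
E vs H: E wins 7–6.
E beats B, H; loses to G — 2 pairwise wins.

2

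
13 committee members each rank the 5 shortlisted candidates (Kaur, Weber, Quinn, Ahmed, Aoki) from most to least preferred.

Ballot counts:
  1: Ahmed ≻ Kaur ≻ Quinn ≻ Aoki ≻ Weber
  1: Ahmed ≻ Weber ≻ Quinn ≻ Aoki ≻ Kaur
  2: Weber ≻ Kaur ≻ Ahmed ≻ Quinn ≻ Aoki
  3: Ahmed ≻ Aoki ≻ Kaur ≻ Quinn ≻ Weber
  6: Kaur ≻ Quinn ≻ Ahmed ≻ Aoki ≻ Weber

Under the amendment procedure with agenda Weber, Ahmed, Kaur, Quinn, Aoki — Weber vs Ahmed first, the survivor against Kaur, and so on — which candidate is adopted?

Kaur

Round 1: Weber vs Ahmed — 2–11, Ahmed advances.
Round 2: Ahmed vs Kaur — 5–8, Kaur advances.
Round 3: Kaur vs Quinn — 12–1, Kaur advances.
Round 4: Kaur vs Aoki — 9–4, Kaur advances.
The agenda winner is Kaur.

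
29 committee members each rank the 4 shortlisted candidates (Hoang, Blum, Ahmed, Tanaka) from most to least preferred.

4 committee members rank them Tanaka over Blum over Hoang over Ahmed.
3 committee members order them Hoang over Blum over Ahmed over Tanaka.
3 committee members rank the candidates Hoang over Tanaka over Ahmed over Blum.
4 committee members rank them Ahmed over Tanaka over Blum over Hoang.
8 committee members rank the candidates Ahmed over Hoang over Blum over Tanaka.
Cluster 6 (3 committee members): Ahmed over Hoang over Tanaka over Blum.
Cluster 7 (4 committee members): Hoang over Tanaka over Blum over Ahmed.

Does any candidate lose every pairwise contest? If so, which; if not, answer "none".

Pairwise majorities:
Hoang vs Blum: Hoang preferred on 3+3+8+3+4 = 21 ballots; Hoang wins 21–8.
Hoang vs Ahmed: Ahmed, 15–14.
Hoang vs Tanaka: Hoang wins 21–8.
Blum–Ahmed: Ahmed 18–11.
Blum vs Tanaka: Tanaka wins 18–11.
Ahmed vs Tanaka: Ahmed, 18–11.
Blum is beaten in every head-to-head and is the Condorcet loser.

Blum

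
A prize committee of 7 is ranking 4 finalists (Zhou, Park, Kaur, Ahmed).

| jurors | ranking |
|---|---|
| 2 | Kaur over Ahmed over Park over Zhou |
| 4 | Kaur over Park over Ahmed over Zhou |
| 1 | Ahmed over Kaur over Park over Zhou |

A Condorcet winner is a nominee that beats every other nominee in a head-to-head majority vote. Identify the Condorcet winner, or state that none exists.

Pairwise majorities:
Zhou vs Park: Zhou preferred on 0 ballots; Park wins 7–0.
Zhou vs Kaur: Zhou is ranked higher on 0 ballots, Kaur on 7. Kaur wins 7–0.
Zhou vs Ahmed: Zhou preferred on 0 ballots; Ahmed wins 7–0.
Park vs Kaur: 0 for Park, 7 for Kaur — Kaur by 7–0.
Park vs Ahmed: Park preferred on 4 ballots; Park wins 4–3.
Kaur vs Ahmed: Kaur preferred on 2+4 = 6 ballots; Kaur wins 6–1.
Kaur defeats every rival head-to-head and is the Condorcet winner.

Kaur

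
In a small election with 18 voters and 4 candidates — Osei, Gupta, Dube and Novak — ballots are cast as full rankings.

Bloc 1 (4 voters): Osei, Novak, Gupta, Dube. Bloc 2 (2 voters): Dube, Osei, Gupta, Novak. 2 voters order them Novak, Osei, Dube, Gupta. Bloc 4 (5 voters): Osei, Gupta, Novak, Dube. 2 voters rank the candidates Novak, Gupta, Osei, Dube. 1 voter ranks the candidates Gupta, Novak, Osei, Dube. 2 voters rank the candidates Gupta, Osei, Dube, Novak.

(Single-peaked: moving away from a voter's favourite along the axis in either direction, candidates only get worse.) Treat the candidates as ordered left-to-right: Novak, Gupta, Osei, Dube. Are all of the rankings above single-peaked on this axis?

Axis positions: Novak=1, Gupta=2, Osei=3, Dube=4.
Bloc 1: ranking walks positions 3-1-2-4; Novak is ranked above Gupta even though Gupta lies between Novak and the peak Osei on the axis — preferences dip and rise again. Not single-peaked.
Bloc 2 (peak Dube at position 4): ranking walks positions 4-3-2-1, expanding outward from the peak — single-peaked.
Bloc 3: ranking walks positions 1-3-4-2; Osei is ranked above Gupta even though Gupta lies between Osei and the peak Novak on the axis — preferences dip and rise again. Not single-peaked.
Bloc 4 (peak Osei at position 3): ranking walks positions 3-2-1-4, expanding outward from the peak — single-peaked.
Bloc 5 (peak Novak at position 1): ranking walks positions 1-2-3-4, expanding outward from the peak — single-peaked.
Bloc 6 (peak Gupta at position 2): ranking walks positions 2-1-3-4, expanding outward from the peak — single-peaked.
Bloc 7 (peak Gupta at position 2): ranking walks positions 2-3-4-1, expanding outward from the peak — single-peaked.
Bloc 1 violates single-peakedness, so the profile is not single-peaked on this axis.

no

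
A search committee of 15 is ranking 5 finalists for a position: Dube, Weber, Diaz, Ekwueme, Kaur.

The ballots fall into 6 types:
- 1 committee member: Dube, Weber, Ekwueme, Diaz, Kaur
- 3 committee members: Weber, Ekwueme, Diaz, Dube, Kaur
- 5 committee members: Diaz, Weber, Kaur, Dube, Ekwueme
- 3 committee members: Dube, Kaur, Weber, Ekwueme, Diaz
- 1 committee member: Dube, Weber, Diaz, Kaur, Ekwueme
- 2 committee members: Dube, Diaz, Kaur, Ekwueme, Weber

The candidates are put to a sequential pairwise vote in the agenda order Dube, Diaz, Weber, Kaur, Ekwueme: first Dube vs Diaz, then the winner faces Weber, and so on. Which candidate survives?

Weber

Round 1: Dube vs Diaz — 7–8, Diaz advances.
Round 2: Diaz vs Weber — 7–8, Weber advances.
Round 3: Weber vs Kaur — 10–5, Weber advances.
Round 4: Weber vs Ekwueme — 13–2, Weber advances.
Weber survives the agenda.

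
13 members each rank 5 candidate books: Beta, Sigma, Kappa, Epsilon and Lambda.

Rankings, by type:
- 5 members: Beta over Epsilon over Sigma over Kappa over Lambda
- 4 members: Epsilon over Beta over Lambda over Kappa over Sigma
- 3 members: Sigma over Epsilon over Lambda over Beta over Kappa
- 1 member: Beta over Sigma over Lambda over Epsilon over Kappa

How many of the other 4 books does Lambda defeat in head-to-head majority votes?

Lambda against each rival (13 members):
Lambda vs Beta: 3 to 10, Beta.
Lambda vs Sigma: 4 to 9, Sigma.
Lambda vs Kappa: 4+3+1 = 8 for Lambda, 5 for Kappa — Lambda by 8–5.
Lambda vs Epsilon: Epsilon wins 12–1.
Lambda beats Kappa; loses to Beta, Sigma, Epsilon — 1 pairwise win.

1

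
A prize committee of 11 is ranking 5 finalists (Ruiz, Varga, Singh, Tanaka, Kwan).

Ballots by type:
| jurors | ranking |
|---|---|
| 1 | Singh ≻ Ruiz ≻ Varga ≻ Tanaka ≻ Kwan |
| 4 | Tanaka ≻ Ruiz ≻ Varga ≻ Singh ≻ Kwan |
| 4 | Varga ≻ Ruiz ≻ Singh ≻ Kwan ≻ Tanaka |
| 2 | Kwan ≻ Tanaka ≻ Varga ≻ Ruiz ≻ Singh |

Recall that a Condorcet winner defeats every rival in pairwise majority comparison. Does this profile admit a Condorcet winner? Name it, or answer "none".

none

Pairwise majorities:
Ruiz vs Varga: Ruiz is ranked higher on 1+4 = 5 ballots, Varga on 6. Varga wins 6–5.
Ruiz vs Singh: Ruiz preferred on 4+4+2 = 10 ballots; Ruiz wins 10–1.
Ruiz vs Tanaka: Ruiz preferred on 1+4 = 5 ballots; Tanaka wins 6–5.
Ruiz vs Kwan: Ruiz is ranked higher on 1+4+4 = 9 ballots, Kwan on 2. Ruiz wins 9–2.
Varga vs Singh: 10 to 1, Varga.
Varga vs Tanaka: 5 to 6, Tanaka.
Varga vs Kwan: 9 to 2, Varga.
Singh vs Tanaka: 5 to 6, Tanaka.
Singh vs Kwan: 1+4+4 = 9 for Singh, 2 for Kwan — Singh by 9–2.
Tanaka vs Kwan: 5 to 6, Kwan.
Each nominee drops at least one matchup (Ruiz loses to Varga; Varga loses to Tanaka; Singh loses to Ruiz; Tanaka loses to Kwan; Kwan loses to Ruiz); the cycle Ruiz → Kwan → Tanaka → Ruiz rules out a Condorcet winner.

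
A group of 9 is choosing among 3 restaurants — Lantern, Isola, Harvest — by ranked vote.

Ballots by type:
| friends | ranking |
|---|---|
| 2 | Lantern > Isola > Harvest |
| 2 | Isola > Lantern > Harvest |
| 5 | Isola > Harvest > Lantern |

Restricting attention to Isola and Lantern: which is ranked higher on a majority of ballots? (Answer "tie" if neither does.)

Isola

Ballots ranking Isola above Lantern: 2 + 5 = 7.
Ballots ranking Lantern above Isola: 9 − 7 = 2.
Isola wins the head-to-head 7–2.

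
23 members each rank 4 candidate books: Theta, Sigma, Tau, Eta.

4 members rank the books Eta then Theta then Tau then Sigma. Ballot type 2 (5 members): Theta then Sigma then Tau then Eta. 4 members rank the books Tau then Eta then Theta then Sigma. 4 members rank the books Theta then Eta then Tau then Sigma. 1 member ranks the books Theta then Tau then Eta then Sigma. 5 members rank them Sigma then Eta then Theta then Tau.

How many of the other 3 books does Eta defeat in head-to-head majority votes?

3

Eta against each rival (23 members):
Eta vs Theta: Eta wins 13–10.
Eta vs Sigma: 13 to 10, Eta.
Eta vs Tau: Eta wins 13–10.
Eta beats Theta, Sigma, Tau — 3 pairwise wins.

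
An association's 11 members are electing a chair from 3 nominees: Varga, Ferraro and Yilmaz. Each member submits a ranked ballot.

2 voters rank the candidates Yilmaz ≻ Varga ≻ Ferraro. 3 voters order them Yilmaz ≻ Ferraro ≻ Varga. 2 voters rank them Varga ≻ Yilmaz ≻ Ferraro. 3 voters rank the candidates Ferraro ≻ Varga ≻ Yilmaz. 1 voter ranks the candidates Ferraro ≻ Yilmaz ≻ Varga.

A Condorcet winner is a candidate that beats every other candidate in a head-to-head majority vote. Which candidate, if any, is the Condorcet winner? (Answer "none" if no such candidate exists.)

Yilmaz

Check each pair by majority over 11 ballots:
Varga vs Ferraro: 4 to 7, Ferraro.
Varga vs Yilmaz: Varga is ranked higher on 2+3 = 5 ballots, Yilmaz on 6. Yilmaz wins 6–5.
Ferraro vs Yilmaz: Ferraro is ranked higher on 3+1 = 4 ballots, Yilmaz on 7. Yilmaz wins 7–4.
Yilmaz defeats every rival head-to-head and is the Condorcet winner.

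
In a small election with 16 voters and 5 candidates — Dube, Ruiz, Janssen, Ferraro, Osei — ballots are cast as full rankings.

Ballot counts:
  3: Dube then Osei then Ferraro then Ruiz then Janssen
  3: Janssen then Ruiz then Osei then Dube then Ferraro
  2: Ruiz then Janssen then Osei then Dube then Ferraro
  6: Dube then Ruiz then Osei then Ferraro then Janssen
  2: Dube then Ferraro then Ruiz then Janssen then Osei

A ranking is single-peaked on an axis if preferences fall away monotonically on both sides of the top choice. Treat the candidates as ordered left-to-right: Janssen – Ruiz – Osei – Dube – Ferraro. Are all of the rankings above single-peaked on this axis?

no

Axis positions: Janssen=1, Ruiz=2, Osei=3, Dube=4, Ferraro=5.
Group 1 (peak Dube at position 4): ranking walks positions 4-3-5-2-1, expanding outward from the peak — single-peaked.
Group 2 (peak Janssen at position 1): ranking walks positions 1-2-3-4-5, expanding outward from the peak — single-peaked.
Group 3 (peak Ruiz at position 2): ranking walks positions 2-1-3-4-5, expanding outward from the peak — single-peaked.
Group 4: ranking walks positions 4-2-3-5-1; Ruiz is ranked above Osei even though Osei lies between Ruiz and the peak Dube on the axis — preferences dip and rise again. Not single-peaked.
Group 5: ranking walks positions 4-5-2-1-3; Ruiz is ranked above Osei even though Osei lies between Ruiz and the peak Dube on the axis — preferences dip and rise again. Not single-peaked.
Group 4 violates single-peakedness, so the profile is not single-peaked on this axis.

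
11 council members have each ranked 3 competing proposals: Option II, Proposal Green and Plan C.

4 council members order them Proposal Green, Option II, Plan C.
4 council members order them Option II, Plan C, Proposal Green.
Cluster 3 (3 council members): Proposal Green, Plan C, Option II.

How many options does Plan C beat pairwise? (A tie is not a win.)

Plan C against each rival (11 council members):
Plan C vs Option II: 3 to 8, Option II.
Plan C vs Proposal Green: 4 to 7, Proposal Green.
Plan C beats no one; loses to Option II, Proposal Green — 0 pairwise wins.

0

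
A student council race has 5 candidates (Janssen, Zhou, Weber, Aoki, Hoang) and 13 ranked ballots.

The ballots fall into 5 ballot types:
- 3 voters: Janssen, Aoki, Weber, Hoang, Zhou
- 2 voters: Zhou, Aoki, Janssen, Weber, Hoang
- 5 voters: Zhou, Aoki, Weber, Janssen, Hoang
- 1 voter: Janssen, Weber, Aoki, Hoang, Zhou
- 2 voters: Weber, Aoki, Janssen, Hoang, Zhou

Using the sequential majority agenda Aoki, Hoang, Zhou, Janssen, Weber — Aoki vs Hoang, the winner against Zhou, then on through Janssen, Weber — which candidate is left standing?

Round 1: Aoki vs Hoang — 13–0, Aoki advances.
Round 2: Aoki vs Zhou — 6–7, Zhou advances.
Round 3: Zhou vs Janssen — 7–6, Zhou advances.
Round 4: Zhou vs Weber — 7–6, Zhou advances.
The agenda winner is Zhou.

Zhou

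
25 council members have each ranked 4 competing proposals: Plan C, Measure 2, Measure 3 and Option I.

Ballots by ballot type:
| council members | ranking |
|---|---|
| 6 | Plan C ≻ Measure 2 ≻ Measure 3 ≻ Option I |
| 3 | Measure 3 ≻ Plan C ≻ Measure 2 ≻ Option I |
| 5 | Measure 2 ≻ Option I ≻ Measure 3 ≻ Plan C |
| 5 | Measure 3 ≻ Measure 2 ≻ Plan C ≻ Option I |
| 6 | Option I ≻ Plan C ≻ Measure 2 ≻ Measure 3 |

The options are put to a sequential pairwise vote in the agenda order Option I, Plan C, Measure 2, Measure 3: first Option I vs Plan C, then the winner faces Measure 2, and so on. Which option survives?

Round 1: Option I vs Plan C — 11–14, Plan C advances.
Round 2: Plan C vs Measure 2 — 15–10, Plan C advances.
Round 3: Plan C vs Measure 3 — 12–13, Measure 3 advances.
The agenda winner is Measure 3.

Measure 3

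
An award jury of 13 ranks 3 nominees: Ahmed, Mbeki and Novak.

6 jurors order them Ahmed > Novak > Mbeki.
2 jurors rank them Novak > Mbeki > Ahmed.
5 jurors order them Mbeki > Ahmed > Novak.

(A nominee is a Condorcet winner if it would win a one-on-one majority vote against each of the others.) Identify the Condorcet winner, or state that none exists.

Head-to-head results (13 jurors):
Ahmed vs Mbeki: Ahmed preferred on 6 ballots; Mbeki wins 7–6.
Ahmed vs Novak: 11 to 2, Ahmed.
Mbeki vs Novak: 5 for Mbeki, 8 for Novak — Novak by 8–5.
Every nominee loses at least once (Ahmed loses to Mbeki; Mbeki loses to Novak; Novak loses to Ahmed). The majority relation contains the cycle Ahmed beats Novak beats Mbeki beats Ahmed, so there is no Condorcet winner.

none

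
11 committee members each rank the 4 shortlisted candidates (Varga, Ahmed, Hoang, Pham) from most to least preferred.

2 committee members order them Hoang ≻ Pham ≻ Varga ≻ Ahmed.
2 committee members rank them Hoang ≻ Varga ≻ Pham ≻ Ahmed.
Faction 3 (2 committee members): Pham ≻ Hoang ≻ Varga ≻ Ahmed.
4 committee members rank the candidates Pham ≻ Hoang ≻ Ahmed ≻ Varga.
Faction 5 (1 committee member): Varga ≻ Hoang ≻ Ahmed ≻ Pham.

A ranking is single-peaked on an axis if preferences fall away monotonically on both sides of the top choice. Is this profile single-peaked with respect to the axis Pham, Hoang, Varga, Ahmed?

no

Axis positions: Pham=1, Hoang=2, Varga=3, Ahmed=4.
Faction 1 (peak Hoang at position 2): ranking walks positions 2-1-3-4, expanding outward from the peak — single-peaked.
Faction 2 (peak Hoang at position 2): ranking walks positions 2-3-1-4, expanding outward from the peak — single-peaked.
Faction 3 (peak Pham at position 1): ranking walks positions 1-2-3-4, expanding outward from the peak — single-peaked.
Faction 4: ranking walks positions 1-2-4-3; Ahmed is ranked above Varga even though Varga lies between Ahmed and the peak Pham on the axis — preferences dip and rise again. Not single-peaked.
Faction 5 (peak Varga at position 3): ranking walks positions 3-2-4-1, expanding outward from the peak — single-peaked.
Faction 4 violates single-peakedness, so the profile is not single-peaked on this axis.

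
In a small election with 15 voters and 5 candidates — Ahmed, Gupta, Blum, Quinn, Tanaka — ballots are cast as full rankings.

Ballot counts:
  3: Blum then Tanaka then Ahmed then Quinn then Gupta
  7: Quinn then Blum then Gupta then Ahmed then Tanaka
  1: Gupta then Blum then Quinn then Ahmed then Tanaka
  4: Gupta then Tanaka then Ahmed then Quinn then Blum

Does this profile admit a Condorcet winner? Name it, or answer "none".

Quinn

Check each pair by majority over 15 ballots:
Ahmed–Gupta: Gupta 12–3.
Ahmed vs Blum: 4 for Ahmed, 11 for Blum — Blum by 11–4.
Ahmed vs Quinn: Quinn wins 8–7.
Ahmed vs Tanaka: 8 to 7, Ahmed.
Gupta–Blum: Blum 10–5.
Gupta–Quinn: Quinn 10–5.
Gupta vs Tanaka: 12 to 3, Gupta.
Blum–Quinn: Quinn 11–4.
Blum vs Tanaka: 3+7+1 = 11 for Blum, 4 for Tanaka — Blum by 11–4.
Quinn–Tanaka: Quinn 8–7.
Only Quinn has no losses; Quinn is the Condorcet winner.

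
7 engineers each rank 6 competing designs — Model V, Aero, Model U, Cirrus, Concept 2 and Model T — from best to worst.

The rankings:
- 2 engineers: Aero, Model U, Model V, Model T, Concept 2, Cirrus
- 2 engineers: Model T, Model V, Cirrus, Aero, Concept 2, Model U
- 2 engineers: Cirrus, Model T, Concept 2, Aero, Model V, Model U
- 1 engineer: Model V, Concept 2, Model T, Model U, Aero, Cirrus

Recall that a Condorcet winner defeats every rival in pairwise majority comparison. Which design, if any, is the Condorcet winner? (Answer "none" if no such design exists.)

Model T

Check each pair by majority over 7 ballots:
Model V vs Aero: Aero, 4–3.
Model V–Model U: Model V 5–2.
Model V vs Cirrus: Model V, 5–2.
Model V–Concept 2: Model V 5–2.
Model V vs Model T: Model T, 4–3.
Aero–Model U: Aero 6–1.
Aero–Cirrus: Cirrus 4–3.
Aero–Concept 2: Aero 4–3.
Aero–Model T: Model T 5–2.
Model U–Cirrus: Cirrus 4–3.
Model U vs Concept 2: Concept 2, 5–2.
Model U vs Model T: Model T, 5–2.
Cirrus vs Concept 2: Cirrus, 4–3.
Cirrus vs Model T: Model T wins 5–2.
Concept 2 vs Model T: Model T wins 6–1.
Only Model T has no losses; Model T is the Condorcet winner.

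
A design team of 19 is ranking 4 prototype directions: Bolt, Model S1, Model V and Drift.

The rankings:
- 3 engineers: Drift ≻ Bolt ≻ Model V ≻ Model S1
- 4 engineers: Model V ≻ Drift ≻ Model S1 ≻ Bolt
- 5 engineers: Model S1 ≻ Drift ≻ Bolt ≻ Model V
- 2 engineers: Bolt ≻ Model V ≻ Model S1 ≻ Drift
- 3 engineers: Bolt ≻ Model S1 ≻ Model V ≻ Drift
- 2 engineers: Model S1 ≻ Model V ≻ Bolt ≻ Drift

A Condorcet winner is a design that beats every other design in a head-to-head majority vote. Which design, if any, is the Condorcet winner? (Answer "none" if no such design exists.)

Head-to-head results (19 engineers):
Bolt vs Model S1: Model S1, 11–8.
Bolt–Model V: Bolt 13–6.
Bolt vs Drift: Drift, 12–7.
Model S1 vs Model V: Model S1 wins 10–9.
Model S1–Drift: Model S1 12–7.
Model V–Drift: Model V 11–8.
Model S1 wins every pairwise contest, so Model S1 is the Condorcet winner.

Model S1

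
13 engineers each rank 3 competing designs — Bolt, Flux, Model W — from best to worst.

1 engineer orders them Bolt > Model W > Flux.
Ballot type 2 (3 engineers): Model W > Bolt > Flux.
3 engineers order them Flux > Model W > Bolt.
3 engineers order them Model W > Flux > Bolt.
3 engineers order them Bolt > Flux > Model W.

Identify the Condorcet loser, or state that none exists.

Flux

Head-to-head results (13 engineers):
Bolt vs Flux: 1+3+3 = 7 for Bolt, 6 for Flux — Bolt by 7–6.
Bolt vs Model W: Bolt preferred on 1+3 = 4 ballots; Model W wins 9–4.
Flux–Model W: Model W 7–6.
Flux loses to every other design — it is the Condorcet loser.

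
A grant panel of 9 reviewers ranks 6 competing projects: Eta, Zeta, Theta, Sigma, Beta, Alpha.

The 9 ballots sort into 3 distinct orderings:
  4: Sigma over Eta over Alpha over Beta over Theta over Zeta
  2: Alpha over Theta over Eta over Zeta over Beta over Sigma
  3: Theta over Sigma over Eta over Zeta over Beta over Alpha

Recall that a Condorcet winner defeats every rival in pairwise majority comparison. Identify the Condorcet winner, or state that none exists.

none

Head-to-head results (9 reviewers):
Eta vs Zeta: Eta preferred on 4+2+3 = 9 ballots; Eta wins 9–0.
Eta vs Theta: 4 for Eta, 5 for Theta — Theta by 5–4.
Eta vs Sigma: Eta is ranked higher on 2 ballots, Sigma on 7. Sigma wins 7–2.
Eta vs Beta: 9 to 0, Eta.
Eta vs Alpha: Eta preferred on 4+3 = 7 ballots; Eta wins 7–2.
Zeta vs Theta: 0 to 9, Theta.
Zeta vs Sigma: 2 to 7, Sigma.
Zeta vs Beta: Zeta preferred on 2+3 = 5 ballots; Zeta wins 5–4.
Zeta vs Alpha: 3 for Zeta, 6 for Alpha — Alpha by 6–3.
Theta vs Sigma: 2+3 = 5 for Theta, 4 for Sigma — Theta by 5–4.
Theta vs Beta: Theta is ranked higher on 2+3 = 5 ballots, Beta on 4. Theta wins 5–4.
Theta vs Alpha: Theta preferred on 3 ballots; Alpha wins 6–3.
Sigma vs Beta: Sigma preferred on 4+3 = 7 ballots; Sigma wins 7–2.
Sigma vs Alpha: 4+3 = 7 for Sigma, 2 for Alpha — Sigma by 7–2.
Beta vs Alpha: 3 for Beta, 6 for Alpha — Alpha by 6–3.
Every project loses at least once (Eta loses to Theta; Zeta loses to Eta; Theta loses to Alpha; Sigma loses to Theta; Beta loses to Eta; Alpha loses to Eta). The majority relation contains the cycle Eta > Alpha > Theta > Eta, so there is no Condorcet winner.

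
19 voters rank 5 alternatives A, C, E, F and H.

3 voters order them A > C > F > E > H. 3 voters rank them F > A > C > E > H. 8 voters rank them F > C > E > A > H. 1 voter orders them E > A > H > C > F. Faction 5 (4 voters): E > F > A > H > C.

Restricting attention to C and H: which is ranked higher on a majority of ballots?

C

Ballots ranking C above H: 3 + 3 + 8 = 14.
Ballots ranking H above C: 19 − 14 = 5.
C wins the head-to-head 14–5.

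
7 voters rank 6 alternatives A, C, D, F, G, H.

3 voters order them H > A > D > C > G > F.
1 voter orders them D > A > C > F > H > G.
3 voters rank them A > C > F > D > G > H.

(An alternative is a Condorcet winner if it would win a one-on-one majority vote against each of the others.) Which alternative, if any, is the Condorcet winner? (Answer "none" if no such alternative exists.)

A

Pairwise majorities:
A vs C: A wins 7–0.
A vs D: 3+3 = 6 for A, 1 for D — A by 6–1.
A vs F: A wins 7–0.
A vs G: 7 to 0, A.
A vs H: A preferred on 1+3 = 4 ballots; A wins 4–3.
C vs D: C preferred on 3 ballots; D wins 4–3.
C vs F: C wins 7–0.
C vs G: C preferred on 3+1+3 = 7 ballots; C wins 7–0.
C vs H: C is ranked higher on 1+3 = 4 ballots, H on 3. C wins 4–3.
D vs F: D wins 4–3.
D vs G: D wins 7–0.
D vs H: 1+3 = 4 for D, 3 for H — D by 4–3.
F vs G: F preferred on 1+3 = 4 ballots; F wins 4–3.
F vs H: F wins 4–3.
G vs H: G is ranked higher on 3 ballots, H on 4. H wins 4–3.
A beats each of C, D, F, G, H — A is the Condorcet winner.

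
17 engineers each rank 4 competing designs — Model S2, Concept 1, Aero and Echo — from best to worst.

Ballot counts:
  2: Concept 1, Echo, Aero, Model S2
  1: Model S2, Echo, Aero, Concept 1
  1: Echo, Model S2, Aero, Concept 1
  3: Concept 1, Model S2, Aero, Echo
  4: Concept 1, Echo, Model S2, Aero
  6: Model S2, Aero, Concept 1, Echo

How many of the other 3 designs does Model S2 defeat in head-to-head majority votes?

Model S2 against each rival (17 engineers):
Model S2–Concept 1: Concept 1 9–8.
Model S2 vs Aero: Model S2, 15–2.
Model S2 vs Echo: Model S2 wins 10–7.
Model S2 beats Aero, Echo; loses to Concept 1 — 2 pairwise wins.

2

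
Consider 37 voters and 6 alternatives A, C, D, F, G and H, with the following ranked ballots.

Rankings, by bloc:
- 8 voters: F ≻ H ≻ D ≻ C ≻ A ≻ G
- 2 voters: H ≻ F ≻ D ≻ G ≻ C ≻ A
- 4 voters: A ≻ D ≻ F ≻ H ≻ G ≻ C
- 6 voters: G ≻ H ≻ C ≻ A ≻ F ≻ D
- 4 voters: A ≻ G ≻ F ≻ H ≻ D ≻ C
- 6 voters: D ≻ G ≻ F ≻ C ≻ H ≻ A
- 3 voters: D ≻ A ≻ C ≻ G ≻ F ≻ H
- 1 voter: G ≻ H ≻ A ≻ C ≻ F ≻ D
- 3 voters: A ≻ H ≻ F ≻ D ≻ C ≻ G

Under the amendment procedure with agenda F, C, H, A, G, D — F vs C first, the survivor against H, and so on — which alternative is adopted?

Round 1: F vs C — 27–10, F advances.
Round 2: F vs H — 25–12, F advances.
Round 3: F vs A — 16–21, A advances.
Round 4: A vs G — 22–15, A advances.
Round 5: A vs D — 18–19, D advances.
D survives the agenda.

D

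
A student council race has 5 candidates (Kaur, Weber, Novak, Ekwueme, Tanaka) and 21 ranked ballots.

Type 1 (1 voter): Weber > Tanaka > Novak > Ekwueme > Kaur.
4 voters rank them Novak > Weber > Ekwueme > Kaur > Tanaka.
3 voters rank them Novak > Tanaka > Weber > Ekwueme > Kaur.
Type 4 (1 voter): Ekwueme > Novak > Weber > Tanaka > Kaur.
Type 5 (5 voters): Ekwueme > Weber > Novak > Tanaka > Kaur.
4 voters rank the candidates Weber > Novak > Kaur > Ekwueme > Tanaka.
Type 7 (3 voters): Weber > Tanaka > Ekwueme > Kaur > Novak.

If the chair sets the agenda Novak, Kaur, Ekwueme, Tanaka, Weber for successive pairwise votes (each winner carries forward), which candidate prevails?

Round 1: Novak vs Kaur — 18–3, Novak advances.
Round 2: Novak vs Ekwueme — 12–9, Novak advances.
Round 3: Novak vs Tanaka — 17–4, Novak advances.
Round 4: Novak vs Weber — 8–13, Weber advances.
Weber survives the agenda.

Weber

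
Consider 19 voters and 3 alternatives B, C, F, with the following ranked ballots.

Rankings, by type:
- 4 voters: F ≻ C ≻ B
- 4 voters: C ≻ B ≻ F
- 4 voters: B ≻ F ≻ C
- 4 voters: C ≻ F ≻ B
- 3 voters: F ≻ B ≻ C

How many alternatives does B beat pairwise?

B against each rival (19 voters):
B vs C: C wins 12–7.
B vs F: 4+4 = 8 for B, 11 for F — F by 11–8.
B beats no one; loses to C, F — 0 pairwise wins.

0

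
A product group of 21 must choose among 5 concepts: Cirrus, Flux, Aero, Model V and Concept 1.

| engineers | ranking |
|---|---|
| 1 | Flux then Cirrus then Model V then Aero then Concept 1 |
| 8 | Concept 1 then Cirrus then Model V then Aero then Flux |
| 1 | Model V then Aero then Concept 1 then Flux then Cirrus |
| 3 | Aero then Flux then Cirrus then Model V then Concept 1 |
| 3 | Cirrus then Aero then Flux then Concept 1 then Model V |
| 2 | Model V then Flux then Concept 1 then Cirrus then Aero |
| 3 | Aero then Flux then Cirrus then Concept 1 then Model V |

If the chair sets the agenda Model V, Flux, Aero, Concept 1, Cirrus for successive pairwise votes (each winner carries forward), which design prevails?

Round 1: Model V vs Flux — 11–10, Model V advances.
Round 2: Model V vs Aero — 12–9, Model V advances.
Round 3: Model V vs Concept 1 — 7–14, Concept 1 advances.
Round 4: Concept 1 vs Cirrus — 11–10, Concept 1 advances.
The agenda winner is Concept 1.

Concept 1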